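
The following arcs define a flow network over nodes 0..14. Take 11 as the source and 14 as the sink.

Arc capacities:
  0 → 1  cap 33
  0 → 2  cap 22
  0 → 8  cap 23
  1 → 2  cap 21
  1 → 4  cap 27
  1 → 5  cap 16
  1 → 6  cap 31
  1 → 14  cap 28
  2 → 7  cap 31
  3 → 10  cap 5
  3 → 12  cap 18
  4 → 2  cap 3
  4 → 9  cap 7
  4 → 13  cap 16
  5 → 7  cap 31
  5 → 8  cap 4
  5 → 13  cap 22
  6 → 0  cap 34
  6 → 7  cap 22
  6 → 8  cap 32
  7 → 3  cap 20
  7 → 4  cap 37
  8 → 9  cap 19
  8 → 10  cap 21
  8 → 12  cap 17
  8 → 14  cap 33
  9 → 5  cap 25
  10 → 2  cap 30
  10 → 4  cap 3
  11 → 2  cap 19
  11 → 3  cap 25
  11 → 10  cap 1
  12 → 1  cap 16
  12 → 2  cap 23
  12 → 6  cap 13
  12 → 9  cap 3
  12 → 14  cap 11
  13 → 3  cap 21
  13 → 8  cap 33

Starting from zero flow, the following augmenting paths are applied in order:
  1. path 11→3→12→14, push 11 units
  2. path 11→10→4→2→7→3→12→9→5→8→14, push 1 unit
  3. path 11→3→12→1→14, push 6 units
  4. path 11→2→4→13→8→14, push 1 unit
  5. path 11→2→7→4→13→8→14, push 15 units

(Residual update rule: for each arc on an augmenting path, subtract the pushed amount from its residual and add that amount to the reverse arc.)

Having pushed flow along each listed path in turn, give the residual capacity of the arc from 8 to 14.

Residual capacity of (8,14): 16

after path 1 (11→3→12→14, push 11): res(8,14)=33
after path 2 (11→10→4→2→7→3→12→9→5→8→14, push 1): res(8,14)=32
after path 3 (11→3→12→1→14, push 6): res(8,14)=32
after path 4 (11→2→4→13→8→14, push 1): res(8,14)=31
after path 5 (11→2→7→4→13→8→14, push 15): res(8,14)=16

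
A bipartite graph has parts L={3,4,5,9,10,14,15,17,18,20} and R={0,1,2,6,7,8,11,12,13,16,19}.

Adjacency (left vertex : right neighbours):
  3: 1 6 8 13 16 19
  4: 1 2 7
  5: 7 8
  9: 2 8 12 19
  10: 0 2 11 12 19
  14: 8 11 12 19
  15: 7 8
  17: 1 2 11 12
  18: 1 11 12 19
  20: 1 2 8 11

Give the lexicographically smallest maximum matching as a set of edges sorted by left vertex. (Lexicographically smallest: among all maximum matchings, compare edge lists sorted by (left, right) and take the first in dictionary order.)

|M| = 9 (so the lex-smallest maximum matching has 9 edges)
process left vertices in ascending order; for each, take the smallest-labelled available neighbour that still permits 9 edges overall, or leave it unmatched if none does
lex-smallest matching: {3-6, 4-1, 5-7, 9-2, 10-0, 14-8, 17-12, 18-19, 20-11}

Lex-smallest maximum matching: {(3,6), (4,1), (5,7), (9,2), (10,0), (14,8), (17,12), (18,19), (20,11)}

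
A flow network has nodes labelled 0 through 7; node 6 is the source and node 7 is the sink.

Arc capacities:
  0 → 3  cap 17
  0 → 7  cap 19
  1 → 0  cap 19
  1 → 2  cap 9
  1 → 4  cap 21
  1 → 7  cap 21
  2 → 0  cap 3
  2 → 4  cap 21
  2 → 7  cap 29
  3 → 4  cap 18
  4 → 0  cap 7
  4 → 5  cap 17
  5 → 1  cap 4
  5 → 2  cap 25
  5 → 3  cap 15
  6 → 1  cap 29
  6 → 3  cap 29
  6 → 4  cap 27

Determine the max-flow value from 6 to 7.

Maximum flow value: 53

augment #1: 6→1→7 bottleneck 21, total now 21
augment #2: 6→1→0→7 bottleneck 8, total now 29
augment #3: 6→4→0→7 bottleneck 7, total now 36
augment #4: 6→4→5→2→7 bottleneck 17, total now 53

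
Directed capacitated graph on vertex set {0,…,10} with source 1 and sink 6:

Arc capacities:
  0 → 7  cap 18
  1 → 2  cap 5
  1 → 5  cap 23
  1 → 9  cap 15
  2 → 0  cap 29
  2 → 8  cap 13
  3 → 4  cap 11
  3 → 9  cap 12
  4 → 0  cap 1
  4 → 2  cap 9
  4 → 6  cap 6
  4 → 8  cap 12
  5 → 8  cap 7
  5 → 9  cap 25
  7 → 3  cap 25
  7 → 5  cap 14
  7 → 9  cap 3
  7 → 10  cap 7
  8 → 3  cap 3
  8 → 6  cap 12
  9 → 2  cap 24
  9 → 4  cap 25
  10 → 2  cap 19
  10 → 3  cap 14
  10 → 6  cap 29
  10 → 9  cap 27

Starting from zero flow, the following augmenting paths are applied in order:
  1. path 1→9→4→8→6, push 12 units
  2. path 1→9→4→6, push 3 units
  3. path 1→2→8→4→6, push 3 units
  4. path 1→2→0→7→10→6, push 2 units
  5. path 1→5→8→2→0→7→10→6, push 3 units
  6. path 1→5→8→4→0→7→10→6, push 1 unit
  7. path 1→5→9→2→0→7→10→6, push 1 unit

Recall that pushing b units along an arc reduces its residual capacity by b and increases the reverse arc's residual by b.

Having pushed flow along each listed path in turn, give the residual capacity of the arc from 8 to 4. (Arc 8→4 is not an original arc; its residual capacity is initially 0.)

Residual capacity of (8,4): 8

after path 1 (1→9→4→8→6, push 12): res(8,4)=12
after path 2 (1→9→4→6, push 3): res(8,4)=12
after path 3 (1→2→8→4→6, push 3): res(8,4)=9
after path 4 (1→2→0→7→10→6, push 2): res(8,4)=9
after path 5 (1→5→8→2→0→7→10→6, push 3): res(8,4)=9
after path 6 (1→5→8→4→0→7→10→6, push 1): res(8,4)=8
after path 7 (1→5→9→2→0→7→10→6, push 1): res(8,4)=8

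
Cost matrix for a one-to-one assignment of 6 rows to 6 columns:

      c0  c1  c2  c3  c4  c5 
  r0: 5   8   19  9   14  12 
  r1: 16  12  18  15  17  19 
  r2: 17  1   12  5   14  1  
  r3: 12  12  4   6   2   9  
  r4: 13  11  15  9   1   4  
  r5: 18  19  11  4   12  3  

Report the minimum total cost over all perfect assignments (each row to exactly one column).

Minimum assignment cost: 27

optimal assignment: row0→col0 (cost 5), row1→col1 (cost 12), row2→col5 (cost 1), row3→col2 (cost 4), row4→col4 (cost 1), row5→col3 (cost 4)
total = 5 + 12 + 1 + 4 + 1 + 4 = 27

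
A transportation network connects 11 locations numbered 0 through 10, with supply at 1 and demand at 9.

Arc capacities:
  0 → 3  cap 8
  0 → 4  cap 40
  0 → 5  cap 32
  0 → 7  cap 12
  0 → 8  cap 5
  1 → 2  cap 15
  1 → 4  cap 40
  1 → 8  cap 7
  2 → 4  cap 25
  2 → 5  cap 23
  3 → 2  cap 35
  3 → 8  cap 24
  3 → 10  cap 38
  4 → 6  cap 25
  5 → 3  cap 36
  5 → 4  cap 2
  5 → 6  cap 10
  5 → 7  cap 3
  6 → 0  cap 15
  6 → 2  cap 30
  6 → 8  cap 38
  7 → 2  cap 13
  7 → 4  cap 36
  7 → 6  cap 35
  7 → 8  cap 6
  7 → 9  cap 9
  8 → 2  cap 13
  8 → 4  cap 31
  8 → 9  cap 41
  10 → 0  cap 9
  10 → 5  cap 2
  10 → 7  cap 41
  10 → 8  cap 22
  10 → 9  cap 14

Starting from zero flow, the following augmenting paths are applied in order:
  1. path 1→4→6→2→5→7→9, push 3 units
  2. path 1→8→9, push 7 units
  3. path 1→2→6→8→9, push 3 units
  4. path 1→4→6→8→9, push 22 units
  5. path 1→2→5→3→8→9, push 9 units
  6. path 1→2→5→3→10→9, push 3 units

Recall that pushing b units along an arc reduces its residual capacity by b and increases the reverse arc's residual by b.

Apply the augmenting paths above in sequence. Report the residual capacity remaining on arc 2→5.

after path 1 (1→4→6→2→5→7→9, push 3): res(2,5)=20
after path 2 (1→8→9, push 7): res(2,5)=20
after path 3 (1→2→6→8→9, push 3): res(2,5)=20
after path 4 (1→4→6→8→9, push 22): res(2,5)=20
after path 5 (1→2→5→3→8→9, push 9): res(2,5)=11
after path 6 (1→2→5→3→10→9, push 3): res(2,5)=8

Residual capacity of (2,5): 8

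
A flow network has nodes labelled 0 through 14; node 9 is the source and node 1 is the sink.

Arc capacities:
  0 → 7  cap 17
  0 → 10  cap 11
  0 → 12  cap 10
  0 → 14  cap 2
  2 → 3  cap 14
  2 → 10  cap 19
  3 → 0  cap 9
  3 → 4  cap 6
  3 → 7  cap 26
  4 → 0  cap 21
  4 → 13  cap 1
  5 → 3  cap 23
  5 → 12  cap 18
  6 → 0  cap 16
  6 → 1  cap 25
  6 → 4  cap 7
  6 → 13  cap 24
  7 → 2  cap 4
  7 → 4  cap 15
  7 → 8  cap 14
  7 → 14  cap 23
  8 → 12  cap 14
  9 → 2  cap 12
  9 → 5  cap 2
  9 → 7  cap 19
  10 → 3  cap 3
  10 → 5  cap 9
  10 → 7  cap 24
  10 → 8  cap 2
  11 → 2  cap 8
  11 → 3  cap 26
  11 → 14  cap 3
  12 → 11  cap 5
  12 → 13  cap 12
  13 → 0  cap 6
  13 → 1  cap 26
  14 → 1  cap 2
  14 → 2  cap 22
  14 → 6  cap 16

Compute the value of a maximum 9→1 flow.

Maximum flow value: 31

augment #1: 9→7→14→1 bottleneck 2, total now 2
augment #2: 9→5→12→13→1 bottleneck 2, total now 4
augment #3: 9→7→4→13→1 bottleneck 1, total now 5
augment #4: 9→7→14→6→1 bottleneck 16, total now 21
augment #5: 9→2→3→0→12→13→1 bottleneck 9, total now 30
augment #6: 9→2→10→5→12→13→1 bottleneck 1, total now 31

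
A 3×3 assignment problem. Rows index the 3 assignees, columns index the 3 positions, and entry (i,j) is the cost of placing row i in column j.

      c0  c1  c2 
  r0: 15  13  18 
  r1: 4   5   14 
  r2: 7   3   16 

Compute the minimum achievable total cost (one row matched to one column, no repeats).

Minimum assignment cost: 25

optimal assignment: row0→col2 (cost 18), row1→col0 (cost 4), row2→col1 (cost 3)
total = 18 + 4 + 3 = 25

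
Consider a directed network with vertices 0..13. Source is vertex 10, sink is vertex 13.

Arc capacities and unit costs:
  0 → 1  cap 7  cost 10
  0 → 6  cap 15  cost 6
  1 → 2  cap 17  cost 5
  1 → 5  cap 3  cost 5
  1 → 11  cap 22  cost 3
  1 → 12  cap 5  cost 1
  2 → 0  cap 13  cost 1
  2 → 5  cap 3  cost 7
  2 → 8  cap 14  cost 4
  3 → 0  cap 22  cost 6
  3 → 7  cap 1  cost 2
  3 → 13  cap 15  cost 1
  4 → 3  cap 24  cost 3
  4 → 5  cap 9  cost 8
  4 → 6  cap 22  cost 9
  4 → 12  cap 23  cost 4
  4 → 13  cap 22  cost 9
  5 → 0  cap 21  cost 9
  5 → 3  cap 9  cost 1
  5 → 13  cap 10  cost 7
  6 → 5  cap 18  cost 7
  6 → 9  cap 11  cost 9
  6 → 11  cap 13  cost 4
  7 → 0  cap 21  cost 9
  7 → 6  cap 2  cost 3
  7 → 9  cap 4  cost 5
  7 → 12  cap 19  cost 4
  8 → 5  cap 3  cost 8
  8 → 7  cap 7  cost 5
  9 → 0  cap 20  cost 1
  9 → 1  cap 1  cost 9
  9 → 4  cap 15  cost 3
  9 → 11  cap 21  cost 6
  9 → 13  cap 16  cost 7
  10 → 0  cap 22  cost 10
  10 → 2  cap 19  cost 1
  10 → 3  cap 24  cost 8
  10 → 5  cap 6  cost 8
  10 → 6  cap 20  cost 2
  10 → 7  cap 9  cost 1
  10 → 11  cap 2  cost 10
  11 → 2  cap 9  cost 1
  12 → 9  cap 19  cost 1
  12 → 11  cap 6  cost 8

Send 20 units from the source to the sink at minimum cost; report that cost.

shortest-cost path #1: 10→3→13 push 15 @ unit cost 9 (adds 135)
shortest-cost path #2: 10→7→9→13 push 4 @ unit cost 13 (adds 52)
shortest-cost path #3: 10→7→12→9→13 push 1 @ unit cost 13 (adds 13)
total cost = 200

Minimum cost for 20 units: 200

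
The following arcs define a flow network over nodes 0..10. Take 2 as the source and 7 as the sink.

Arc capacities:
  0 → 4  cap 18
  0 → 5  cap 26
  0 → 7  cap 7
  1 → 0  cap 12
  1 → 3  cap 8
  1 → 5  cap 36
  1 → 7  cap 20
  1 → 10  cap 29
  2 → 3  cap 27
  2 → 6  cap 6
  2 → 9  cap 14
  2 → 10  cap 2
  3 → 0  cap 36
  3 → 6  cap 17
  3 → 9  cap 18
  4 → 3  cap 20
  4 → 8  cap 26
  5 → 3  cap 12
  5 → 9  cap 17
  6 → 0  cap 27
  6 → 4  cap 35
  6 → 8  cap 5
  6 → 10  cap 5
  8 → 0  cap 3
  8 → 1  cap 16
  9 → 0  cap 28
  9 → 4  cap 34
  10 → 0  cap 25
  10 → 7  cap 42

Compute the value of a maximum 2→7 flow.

Maximum flow value: 30

augment #1: 2→10→7 bottleneck 2, total now 2
augment #2: 2→3→0→7 bottleneck 7, total now 9
augment #3: 2→6→10→7 bottleneck 5, total now 14
augment #4: 2→6→8→1→7 bottleneck 1, total now 15
augment #5: 2→3→6→8→1→7 bottleneck 4, total now 19
augment #6: 2→9→4→8→1→7 bottleneck 11, total now 30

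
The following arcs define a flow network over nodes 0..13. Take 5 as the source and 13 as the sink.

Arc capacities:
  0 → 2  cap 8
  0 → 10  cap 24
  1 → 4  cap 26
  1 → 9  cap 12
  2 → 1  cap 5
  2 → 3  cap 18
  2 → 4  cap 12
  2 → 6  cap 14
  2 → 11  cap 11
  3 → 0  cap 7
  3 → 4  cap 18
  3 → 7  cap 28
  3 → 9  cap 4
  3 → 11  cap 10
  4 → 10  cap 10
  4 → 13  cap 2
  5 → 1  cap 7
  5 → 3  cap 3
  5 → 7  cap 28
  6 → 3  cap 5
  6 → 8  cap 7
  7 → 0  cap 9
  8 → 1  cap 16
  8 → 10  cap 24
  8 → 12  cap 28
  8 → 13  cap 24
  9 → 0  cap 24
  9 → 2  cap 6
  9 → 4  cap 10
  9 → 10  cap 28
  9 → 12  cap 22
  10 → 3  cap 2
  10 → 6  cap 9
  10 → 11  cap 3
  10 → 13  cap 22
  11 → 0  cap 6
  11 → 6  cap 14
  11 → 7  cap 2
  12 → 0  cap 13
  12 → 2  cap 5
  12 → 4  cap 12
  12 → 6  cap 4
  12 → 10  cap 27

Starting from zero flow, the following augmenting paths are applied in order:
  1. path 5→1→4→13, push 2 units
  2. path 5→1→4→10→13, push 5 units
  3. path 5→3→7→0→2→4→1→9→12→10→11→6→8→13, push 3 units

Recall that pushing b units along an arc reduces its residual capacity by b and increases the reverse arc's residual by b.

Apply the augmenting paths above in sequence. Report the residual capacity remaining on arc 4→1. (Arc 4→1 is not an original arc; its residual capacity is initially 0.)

after path 1 (5→1→4→13, push 2): res(4,1)=2
after path 2 (5→1→4→10→13, push 5): res(4,1)=7
after path 3 (5→3→7→0→2→4→1→9→12→10→11→6→8→13, push 3): res(4,1)=4

Residual capacity of (4,1): 4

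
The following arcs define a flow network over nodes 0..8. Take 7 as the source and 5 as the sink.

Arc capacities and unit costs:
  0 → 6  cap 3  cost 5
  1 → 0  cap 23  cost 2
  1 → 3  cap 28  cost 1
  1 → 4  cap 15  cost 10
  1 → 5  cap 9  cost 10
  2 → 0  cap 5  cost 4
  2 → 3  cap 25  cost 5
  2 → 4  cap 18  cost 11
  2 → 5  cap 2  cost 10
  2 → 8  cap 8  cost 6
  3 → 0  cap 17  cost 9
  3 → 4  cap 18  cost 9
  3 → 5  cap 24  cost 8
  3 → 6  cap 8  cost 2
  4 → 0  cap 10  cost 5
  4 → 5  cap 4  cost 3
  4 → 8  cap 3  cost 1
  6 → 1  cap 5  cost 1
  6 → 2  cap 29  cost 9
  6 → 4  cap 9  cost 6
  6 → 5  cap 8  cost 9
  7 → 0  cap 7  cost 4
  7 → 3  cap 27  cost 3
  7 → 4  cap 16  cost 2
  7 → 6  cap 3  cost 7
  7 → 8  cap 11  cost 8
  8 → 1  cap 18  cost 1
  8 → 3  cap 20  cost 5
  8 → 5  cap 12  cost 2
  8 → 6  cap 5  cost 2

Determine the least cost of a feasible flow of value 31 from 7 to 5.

shortest-cost path #1: 7→4→5 push 4 @ unit cost 5 (adds 20)
shortest-cost path #2: 7→4→8→5 push 3 @ unit cost 5 (adds 15)
shortest-cost path #3: 7→8→5 push 9 @ unit cost 10 (adds 90)
shortest-cost path #4: 7→3→5 push 15 @ unit cost 11 (adds 165)
total cost = 290

Minimum cost for 31 units: 290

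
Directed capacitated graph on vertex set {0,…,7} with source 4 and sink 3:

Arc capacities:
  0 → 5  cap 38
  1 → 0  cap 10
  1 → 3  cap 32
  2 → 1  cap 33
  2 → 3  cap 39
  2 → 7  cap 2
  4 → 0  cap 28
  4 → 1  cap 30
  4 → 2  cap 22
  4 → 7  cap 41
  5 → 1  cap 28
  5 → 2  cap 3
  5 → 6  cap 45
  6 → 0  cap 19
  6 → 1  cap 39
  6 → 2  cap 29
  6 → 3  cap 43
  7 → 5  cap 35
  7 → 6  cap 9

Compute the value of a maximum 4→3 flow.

augment #1: 4→1→3 bottleneck 30, total now 30
augment #2: 4→2→3 bottleneck 22, total now 52
augment #3: 4→7→6→3 bottleneck 9, total now 61
augment #4: 4→0→5→1→3 bottleneck 2, total now 63
augment #5: 4→0→5→2→3 bottleneck 3, total now 66
augment #6: 4→0→5→6→3 bottleneck 23, total now 89
augment #7: 4→7→5→6→3 bottleneck 11, total now 100
augment #8: 4→7→5→6→2→3 bottleneck 11, total now 111

Maximum flow value: 111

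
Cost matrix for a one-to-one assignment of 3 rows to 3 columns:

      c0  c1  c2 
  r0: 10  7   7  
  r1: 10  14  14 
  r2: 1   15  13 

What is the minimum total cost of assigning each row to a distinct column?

one of 2 optimal assignments: row0→col1 (cost 7), row1→col2 (cost 14), row2→col0 (cost 1)
total = 7 + 14 + 1 = 22

Minimum assignment cost: 22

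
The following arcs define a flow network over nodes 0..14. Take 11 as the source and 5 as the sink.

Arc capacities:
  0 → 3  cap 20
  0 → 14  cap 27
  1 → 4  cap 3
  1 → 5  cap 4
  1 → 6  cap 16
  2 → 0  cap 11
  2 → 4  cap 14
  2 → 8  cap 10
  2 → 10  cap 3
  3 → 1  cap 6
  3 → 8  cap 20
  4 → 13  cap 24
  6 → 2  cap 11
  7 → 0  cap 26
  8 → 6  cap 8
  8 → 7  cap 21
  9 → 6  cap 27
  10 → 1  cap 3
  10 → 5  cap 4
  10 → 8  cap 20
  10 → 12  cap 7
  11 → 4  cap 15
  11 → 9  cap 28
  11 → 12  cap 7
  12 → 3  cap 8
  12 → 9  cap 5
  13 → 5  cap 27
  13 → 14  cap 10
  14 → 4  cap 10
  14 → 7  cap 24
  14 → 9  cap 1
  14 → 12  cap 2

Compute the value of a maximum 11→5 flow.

Maximum flow value: 31

augment #1: 11→4→13→5 bottleneck 15, total now 15
augment #2: 11→12→3→1→5 bottleneck 4, total now 19
augment #3: 11→9→6→2→10→5 bottleneck 3, total now 22
augment #4: 11→9→6→2→4→13→5 bottleneck 8, total now 30
augment #5: 11→12→3→1→4→13→5 bottleneck 1, total now 31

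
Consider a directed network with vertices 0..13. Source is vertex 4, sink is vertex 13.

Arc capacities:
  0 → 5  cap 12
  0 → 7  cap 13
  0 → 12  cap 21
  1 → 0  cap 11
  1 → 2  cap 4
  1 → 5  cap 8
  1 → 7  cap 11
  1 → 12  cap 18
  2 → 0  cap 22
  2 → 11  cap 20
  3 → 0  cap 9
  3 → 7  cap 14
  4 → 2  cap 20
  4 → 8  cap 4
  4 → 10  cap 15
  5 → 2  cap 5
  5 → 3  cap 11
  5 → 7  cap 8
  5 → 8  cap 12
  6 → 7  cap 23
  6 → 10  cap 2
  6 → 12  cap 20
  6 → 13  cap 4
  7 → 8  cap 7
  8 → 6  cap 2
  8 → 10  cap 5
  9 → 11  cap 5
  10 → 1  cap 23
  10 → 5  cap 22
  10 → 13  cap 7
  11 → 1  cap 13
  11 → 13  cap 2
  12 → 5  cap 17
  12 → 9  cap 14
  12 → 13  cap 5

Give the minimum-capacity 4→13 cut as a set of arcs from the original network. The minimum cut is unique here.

augment #1: 4→10→13 push 7
augment #2: 4→2→11→13 push 2
augment #3: 4→8→6→13 push 2
augment #4: 4→2→0→12→13 push 5
max flow = 16; residual-reachable set from 4 gives S-side
cut edges (S→T): {(8,6), (10,13), (11,13), (12,13)} total cap 16

Min-cut arcs: {(8,6), (10,13), (11,13), (12,13)} (total capacity 16)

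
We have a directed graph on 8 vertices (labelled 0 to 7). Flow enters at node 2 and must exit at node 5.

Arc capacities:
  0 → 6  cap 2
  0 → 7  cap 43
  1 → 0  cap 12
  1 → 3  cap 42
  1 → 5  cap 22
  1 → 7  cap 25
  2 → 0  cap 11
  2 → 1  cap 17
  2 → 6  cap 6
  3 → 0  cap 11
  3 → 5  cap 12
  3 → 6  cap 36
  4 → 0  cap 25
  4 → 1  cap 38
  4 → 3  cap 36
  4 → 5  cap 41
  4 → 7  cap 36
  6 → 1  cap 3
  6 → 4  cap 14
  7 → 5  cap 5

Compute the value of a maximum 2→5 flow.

Maximum flow value: 30

augment #1: 2→1→5 bottleneck 17, total now 17
augment #2: 2→0→7→5 bottleneck 5, total now 22
augment #3: 2→6→1→5 bottleneck 3, total now 25
augment #4: 2→6→4→5 bottleneck 3, total now 28
augment #5: 2→0→6→4→5 bottleneck 2, total now 30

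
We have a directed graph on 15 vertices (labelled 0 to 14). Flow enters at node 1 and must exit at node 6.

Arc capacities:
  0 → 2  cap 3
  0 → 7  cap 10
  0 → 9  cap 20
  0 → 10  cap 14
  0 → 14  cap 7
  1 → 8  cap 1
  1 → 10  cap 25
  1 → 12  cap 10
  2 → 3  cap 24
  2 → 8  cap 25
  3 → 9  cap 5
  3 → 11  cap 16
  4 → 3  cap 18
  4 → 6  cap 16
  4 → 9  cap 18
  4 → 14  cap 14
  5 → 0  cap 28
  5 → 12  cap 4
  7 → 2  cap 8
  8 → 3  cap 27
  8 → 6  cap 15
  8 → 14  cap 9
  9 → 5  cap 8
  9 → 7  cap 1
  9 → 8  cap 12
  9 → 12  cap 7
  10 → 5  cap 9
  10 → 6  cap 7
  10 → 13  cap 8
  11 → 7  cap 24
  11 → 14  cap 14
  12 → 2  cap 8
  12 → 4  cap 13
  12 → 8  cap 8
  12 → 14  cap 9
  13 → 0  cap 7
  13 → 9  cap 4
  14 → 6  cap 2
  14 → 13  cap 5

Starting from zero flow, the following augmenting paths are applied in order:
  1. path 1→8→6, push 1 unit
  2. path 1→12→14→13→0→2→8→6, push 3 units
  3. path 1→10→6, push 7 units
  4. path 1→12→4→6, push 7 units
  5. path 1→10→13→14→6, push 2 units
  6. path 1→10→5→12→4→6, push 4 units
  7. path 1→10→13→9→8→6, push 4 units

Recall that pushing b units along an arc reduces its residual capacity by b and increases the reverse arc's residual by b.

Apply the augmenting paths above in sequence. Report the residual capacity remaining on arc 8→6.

Residual capacity of (8,6): 7

after path 1 (1→8→6, push 1): res(8,6)=14
after path 2 (1→12→14→13→0→2→8→6, push 3): res(8,6)=11
after path 3 (1→10→6, push 7): res(8,6)=11
after path 4 (1→12→4→6, push 7): res(8,6)=11
after path 5 (1→10→13→14→6, push 2): res(8,6)=11
after path 6 (1→10→5→12→4→6, push 4): res(8,6)=11
after path 7 (1→10→13→9→8→6, push 4): res(8,6)=7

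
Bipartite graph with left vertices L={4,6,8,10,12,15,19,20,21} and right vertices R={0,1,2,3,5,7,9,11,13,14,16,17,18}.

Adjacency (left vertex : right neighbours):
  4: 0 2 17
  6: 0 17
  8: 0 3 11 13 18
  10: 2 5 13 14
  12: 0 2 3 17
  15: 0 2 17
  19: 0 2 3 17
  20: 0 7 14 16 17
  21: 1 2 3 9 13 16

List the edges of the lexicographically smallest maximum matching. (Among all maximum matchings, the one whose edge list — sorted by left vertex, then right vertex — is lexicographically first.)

Lex-smallest maximum matching: {(4,0), (6,17), (8,11), (10,5), (12,2), (19,3), (20,7), (21,1)}

|M| = 8 (so the lex-smallest maximum matching has 8 edges)
process left vertices in ascending order; for each, take the smallest-labelled available neighbour that still permits 8 edges overall, or leave it unmatched if none does
lex-smallest matching: {4-0, 6-17, 8-11, 10-5, 12-2, 19-3, 20-7, 21-1}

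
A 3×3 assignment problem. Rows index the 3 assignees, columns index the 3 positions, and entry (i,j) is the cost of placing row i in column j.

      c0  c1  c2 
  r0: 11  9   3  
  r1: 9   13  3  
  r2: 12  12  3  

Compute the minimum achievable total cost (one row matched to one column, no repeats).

optimal assignment: row0→col1 (cost 9), row1→col0 (cost 9), row2→col2 (cost 3)
total = 9 + 9 + 3 = 21

Minimum assignment cost: 21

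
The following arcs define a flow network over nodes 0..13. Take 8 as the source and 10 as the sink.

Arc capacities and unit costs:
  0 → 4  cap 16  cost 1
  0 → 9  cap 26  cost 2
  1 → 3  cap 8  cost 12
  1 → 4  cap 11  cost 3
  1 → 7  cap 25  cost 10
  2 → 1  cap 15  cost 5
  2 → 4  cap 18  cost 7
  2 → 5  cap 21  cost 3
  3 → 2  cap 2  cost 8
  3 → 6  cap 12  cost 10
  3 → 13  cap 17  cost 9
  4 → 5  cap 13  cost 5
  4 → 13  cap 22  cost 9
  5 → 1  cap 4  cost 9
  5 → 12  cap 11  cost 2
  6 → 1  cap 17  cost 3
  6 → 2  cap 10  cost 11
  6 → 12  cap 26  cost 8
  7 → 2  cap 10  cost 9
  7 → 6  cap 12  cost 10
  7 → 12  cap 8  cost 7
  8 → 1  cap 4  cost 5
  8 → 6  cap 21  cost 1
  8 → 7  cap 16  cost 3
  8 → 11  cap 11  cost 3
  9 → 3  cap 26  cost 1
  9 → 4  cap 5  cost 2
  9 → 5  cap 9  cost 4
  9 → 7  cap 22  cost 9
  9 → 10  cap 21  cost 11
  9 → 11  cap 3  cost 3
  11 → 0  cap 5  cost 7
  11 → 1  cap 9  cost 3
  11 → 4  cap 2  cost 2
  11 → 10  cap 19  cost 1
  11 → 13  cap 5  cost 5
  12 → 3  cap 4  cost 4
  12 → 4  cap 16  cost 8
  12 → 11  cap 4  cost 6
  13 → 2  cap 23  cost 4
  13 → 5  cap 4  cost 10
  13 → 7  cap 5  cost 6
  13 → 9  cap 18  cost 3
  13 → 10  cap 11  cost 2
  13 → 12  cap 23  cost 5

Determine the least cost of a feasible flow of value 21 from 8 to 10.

Minimum cost for 21 units: 216

shortest-cost path #1: 8→11→10 push 11 @ unit cost 4 (adds 44)
shortest-cost path #2: 8→6→12→11→10 push 4 @ unit cost 16 (adds 64)
shortest-cost path #3: 8→6→1→4→13→10 push 6 @ unit cost 18 (adds 108)
total cost = 216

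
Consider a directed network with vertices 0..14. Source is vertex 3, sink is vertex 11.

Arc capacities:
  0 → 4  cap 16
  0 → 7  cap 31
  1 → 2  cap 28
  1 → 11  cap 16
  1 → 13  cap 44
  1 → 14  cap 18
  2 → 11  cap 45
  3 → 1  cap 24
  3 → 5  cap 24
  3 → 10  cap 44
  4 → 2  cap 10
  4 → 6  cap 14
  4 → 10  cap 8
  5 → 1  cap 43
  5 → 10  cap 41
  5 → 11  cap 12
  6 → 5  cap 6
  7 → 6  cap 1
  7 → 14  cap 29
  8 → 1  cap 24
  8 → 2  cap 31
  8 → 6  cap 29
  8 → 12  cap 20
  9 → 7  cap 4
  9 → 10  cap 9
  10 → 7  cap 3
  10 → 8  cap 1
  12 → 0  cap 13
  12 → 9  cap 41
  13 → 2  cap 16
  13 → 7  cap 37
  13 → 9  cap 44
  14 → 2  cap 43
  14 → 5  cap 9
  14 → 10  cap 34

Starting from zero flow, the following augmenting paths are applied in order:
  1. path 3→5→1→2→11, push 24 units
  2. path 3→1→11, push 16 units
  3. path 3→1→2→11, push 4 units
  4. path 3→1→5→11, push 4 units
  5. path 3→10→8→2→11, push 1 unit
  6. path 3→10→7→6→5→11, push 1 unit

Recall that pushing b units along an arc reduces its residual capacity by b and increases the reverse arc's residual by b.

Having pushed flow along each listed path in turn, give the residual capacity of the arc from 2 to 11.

Residual capacity of (2,11): 16

after path 1 (3→5→1→2→11, push 24): res(2,11)=21
after path 2 (3→1→11, push 16): res(2,11)=21
after path 3 (3→1→2→11, push 4): res(2,11)=17
after path 4 (3→1→5→11, push 4): res(2,11)=17
after path 5 (3→10→8→2→11, push 1): res(2,11)=16
after path 6 (3→10→7→6→5→11, push 1): res(2,11)=16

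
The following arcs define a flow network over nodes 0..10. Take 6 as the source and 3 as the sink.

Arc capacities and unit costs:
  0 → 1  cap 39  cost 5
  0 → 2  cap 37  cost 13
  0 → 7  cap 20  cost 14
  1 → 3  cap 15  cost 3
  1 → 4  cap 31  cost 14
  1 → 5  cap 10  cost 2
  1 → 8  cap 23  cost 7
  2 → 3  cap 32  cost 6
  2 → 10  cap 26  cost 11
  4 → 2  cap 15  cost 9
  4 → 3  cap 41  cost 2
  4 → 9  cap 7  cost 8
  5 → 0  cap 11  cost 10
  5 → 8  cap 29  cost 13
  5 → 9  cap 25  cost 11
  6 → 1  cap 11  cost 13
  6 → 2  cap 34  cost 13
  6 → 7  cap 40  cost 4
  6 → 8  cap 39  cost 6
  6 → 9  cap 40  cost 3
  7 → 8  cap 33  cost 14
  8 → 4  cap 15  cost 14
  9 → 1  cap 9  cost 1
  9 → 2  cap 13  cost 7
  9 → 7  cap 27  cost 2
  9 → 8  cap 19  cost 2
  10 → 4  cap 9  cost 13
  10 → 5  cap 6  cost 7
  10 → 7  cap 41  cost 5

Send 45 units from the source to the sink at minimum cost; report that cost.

Minimum cost for 45 units: 690

shortest-cost path #1: 6→9→1→3 push 9 @ unit cost 7 (adds 63)
shortest-cost path #2: 6→1→3 push 6 @ unit cost 16 (adds 96)
shortest-cost path #3: 6→9→2→3 push 13 @ unit cost 16 (adds 208)
shortest-cost path #4: 6→2→3 push 17 @ unit cost 19 (adds 323)
total cost = 690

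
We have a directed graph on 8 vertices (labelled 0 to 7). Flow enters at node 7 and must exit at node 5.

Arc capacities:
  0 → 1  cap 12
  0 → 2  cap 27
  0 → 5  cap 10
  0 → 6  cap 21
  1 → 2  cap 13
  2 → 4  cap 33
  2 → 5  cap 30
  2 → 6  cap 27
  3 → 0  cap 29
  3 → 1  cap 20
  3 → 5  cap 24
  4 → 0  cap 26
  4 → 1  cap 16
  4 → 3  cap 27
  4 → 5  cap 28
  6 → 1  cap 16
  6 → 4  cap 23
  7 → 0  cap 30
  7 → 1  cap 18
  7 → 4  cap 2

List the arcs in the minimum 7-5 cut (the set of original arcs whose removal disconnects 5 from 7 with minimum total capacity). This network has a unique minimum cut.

augment #1: 7→0→5 push 10
augment #2: 7→4→5 push 2
augment #3: 7→0→2→5 push 20
augment #4: 7→1→2→5 push 10
augment #5: 7→1→2→4→5 push 3
max flow = 45; residual-reachable set from 7 gives S-side
cut edges (S→T): {(1,2), (7,0), (7,4)} total cap 45

Min-cut arcs: {(1,2), (7,0), (7,4)} (total capacity 45)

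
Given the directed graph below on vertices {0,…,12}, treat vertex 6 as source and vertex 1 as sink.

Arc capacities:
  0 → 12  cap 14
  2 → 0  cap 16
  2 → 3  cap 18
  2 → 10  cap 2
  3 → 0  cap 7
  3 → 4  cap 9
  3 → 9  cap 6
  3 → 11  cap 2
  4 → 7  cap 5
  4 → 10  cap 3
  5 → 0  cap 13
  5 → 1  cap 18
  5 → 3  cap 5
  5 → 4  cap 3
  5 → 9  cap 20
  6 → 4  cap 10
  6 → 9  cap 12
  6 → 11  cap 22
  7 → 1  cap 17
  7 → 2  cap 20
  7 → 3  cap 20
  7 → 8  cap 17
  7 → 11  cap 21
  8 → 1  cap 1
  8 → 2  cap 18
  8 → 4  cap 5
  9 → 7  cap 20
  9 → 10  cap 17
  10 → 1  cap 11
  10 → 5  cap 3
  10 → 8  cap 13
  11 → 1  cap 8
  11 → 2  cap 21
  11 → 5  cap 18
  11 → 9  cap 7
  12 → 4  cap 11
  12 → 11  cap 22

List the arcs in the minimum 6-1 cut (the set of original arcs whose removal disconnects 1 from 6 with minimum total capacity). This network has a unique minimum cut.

augment #1: 6→11→1 push 8
augment #2: 6→4→7→1 push 5
augment #3: 6→4→10→1 push 3
augment #4: 6→9→7→1 push 12
augment #5: 6→11→5→1 push 14
max flow = 42; residual-reachable set from 6 gives S-side
cut edges (S→T): {(4,7), (4,10), (6,9), (6,11)} total cap 42

Min-cut arcs: {(4,7), (4,10), (6,9), (6,11)} (total capacity 42)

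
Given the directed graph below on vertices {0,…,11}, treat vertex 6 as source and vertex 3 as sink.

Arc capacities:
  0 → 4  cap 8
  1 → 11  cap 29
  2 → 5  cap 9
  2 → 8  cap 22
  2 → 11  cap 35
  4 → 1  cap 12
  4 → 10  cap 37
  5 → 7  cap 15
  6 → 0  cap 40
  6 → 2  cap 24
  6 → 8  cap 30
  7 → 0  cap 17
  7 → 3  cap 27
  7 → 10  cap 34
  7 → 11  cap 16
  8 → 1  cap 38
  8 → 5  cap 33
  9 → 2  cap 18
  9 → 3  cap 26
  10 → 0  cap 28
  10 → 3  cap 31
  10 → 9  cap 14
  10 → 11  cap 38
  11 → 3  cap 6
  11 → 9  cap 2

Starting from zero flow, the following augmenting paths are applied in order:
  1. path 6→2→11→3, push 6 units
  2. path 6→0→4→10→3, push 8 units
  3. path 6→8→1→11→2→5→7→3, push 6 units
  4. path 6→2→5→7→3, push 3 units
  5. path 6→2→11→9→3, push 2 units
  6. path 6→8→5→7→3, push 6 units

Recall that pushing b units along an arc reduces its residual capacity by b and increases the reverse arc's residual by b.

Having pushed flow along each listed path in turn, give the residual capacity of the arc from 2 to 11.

Residual capacity of (2,11): 33

after path 1 (6→2→11→3, push 6): res(2,11)=29
after path 2 (6→0→4→10→3, push 8): res(2,11)=29
after path 3 (6→8→1→11→2→5→7→3, push 6): res(2,11)=35
after path 4 (6→2→5→7→3, push 3): res(2,11)=35
after path 5 (6→2→11→9→3, push 2): res(2,11)=33
after path 6 (6→8→5→7→3, push 6): res(2,11)=33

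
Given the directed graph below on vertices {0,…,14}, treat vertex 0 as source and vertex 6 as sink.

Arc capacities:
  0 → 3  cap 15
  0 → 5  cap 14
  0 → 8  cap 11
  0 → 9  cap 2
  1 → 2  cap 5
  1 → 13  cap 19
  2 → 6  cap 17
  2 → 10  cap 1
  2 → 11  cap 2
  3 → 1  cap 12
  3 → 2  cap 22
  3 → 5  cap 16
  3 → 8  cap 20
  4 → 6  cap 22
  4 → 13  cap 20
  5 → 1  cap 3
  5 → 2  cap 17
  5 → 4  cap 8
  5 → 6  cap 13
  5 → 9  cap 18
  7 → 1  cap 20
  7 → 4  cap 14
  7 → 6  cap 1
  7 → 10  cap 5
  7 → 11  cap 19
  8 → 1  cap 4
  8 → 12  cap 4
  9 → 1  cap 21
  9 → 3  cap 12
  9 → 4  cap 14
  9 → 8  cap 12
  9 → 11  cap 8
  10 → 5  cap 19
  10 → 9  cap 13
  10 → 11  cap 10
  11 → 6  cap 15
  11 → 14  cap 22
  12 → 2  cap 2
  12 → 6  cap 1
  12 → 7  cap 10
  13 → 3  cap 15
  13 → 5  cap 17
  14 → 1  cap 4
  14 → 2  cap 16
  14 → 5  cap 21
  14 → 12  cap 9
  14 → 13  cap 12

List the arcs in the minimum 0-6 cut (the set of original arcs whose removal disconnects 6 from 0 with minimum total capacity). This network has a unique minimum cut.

Min-cut arcs: {(0,3), (0,5), (0,9), (8,1), (8,12)} (total capacity 39)

augment #1: 0→5→6 push 13
augment #2: 0→3→2→6 push 15
augment #3: 0→5→2→6 push 1
augment #4: 0→8→12→6 push 1
augment #5: 0→9→4→6 push 2
augment #6: 0→8→1→2→6 push 1
augment #7: 0→8→12→7→6 push 1
augment #8: 0→8→1→2→11→6 push 2
augment #9: 0→8→12→7→4→6 push 2
augment #10: 0→8→1→2→5→4→6 push 1
max flow = 39; residual-reachable set from 0 gives S-side
cut edges (S→T): {(0,3), (0,5), (0,9), (8,1), (8,12)} total cap 39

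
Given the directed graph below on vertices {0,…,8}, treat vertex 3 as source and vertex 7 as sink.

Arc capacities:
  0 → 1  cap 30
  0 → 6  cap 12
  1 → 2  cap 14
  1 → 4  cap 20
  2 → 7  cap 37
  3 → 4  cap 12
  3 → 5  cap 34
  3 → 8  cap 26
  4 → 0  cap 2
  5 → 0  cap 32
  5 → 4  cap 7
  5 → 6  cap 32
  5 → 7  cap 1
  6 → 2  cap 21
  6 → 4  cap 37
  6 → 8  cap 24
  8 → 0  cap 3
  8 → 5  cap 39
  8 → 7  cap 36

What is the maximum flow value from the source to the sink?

augment #1: 3→5→7 bottleneck 1, total now 1
augment #2: 3→8→7 bottleneck 26, total now 27
augment #3: 3→5→6→2→7 bottleneck 21, total now 48
augment #4: 3→5→6→8→7 bottleneck 10, total now 58
augment #5: 3→4→0→1→2→7 bottleneck 2, total now 60
augment #6: 3→5→0→1→2→7 bottleneck 2, total now 62

Maximum flow value: 62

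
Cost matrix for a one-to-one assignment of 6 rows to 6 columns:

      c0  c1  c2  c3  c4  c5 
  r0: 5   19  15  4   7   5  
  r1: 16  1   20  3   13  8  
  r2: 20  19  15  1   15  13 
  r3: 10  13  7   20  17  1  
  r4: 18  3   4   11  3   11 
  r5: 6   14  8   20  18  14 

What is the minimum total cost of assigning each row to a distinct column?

Minimum assignment cost: 19

optimal assignment: row0→col0 (cost 5), row1→col1 (cost 1), row2→col3 (cost 1), row3→col5 (cost 1), row4→col4 (cost 3), row5→col2 (cost 8)
total = 5 + 1 + 1 + 1 + 3 + 8 = 19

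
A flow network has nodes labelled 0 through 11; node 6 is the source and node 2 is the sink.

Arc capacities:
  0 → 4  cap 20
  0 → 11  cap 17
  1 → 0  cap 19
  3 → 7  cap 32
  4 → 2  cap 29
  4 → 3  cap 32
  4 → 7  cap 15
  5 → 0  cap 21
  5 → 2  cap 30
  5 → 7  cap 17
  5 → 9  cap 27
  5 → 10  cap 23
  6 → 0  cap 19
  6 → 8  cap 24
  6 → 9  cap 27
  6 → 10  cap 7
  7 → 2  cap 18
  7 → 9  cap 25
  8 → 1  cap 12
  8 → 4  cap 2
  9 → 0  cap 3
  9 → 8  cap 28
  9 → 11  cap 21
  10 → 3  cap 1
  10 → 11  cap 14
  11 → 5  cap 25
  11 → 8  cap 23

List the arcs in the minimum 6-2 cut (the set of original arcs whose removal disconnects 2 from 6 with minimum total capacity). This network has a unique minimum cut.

augment #1: 6→0→4→2 push 19
augment #2: 6→8→4→2 push 2
augment #3: 6→9→0→4→2 push 1
augment #4: 6→9→11→5→2 push 21
augment #5: 6→10→3→7→2 push 1
augment #6: 6→10→11→5→2 push 4
max flow = 48; residual-reachable set from 6 gives S-side
cut edges (S→T): {(0,4), (8,4), (10,3), (11,5)} total cap 48

Min-cut arcs: {(0,4), (8,4), (10,3), (11,5)} (total capacity 48)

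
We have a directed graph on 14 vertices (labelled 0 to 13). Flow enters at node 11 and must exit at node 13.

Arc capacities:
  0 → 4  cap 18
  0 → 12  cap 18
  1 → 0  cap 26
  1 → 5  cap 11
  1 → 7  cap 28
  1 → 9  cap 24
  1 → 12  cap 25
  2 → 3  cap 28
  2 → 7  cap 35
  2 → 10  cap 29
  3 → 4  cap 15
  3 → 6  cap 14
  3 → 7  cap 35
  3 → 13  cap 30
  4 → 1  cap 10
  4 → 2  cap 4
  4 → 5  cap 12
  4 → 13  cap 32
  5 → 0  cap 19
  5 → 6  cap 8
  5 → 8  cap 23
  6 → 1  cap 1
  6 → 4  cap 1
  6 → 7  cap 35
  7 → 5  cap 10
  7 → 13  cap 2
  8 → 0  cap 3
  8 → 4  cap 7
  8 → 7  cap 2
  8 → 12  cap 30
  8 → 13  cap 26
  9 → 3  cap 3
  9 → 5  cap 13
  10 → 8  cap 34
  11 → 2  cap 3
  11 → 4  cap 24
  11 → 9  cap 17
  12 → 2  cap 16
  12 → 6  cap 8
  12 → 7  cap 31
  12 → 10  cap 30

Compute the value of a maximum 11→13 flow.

Maximum flow value: 43

augment #1: 11→4→13 bottleneck 24, total now 24
augment #2: 11→2→3→13 bottleneck 3, total now 27
augment #3: 11→9→3→13 bottleneck 3, total now 30
augment #4: 11→9→5→8→13 bottleneck 13, total now 43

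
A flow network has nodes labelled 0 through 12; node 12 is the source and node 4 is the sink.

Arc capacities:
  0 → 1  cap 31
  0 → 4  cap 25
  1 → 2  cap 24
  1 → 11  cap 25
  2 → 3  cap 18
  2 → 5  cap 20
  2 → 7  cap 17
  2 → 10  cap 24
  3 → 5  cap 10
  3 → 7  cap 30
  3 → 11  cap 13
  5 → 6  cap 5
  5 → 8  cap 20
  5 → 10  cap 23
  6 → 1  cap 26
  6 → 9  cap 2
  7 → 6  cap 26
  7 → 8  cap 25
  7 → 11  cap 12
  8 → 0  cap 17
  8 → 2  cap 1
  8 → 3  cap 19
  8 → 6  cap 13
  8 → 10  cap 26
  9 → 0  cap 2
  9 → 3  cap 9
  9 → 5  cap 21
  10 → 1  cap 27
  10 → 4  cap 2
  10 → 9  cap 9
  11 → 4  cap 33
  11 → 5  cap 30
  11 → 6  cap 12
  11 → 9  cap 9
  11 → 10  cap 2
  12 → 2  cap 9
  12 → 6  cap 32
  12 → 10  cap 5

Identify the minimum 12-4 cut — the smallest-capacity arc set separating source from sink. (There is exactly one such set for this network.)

augment #1: 12→10→4 push 2
augment #2: 12→2→3→11→4 push 9
augment #3: 12→6→1→11→4 push 24
augment #4: 12→6→9→0→4 push 2
augment #5: 12→10→9→5→8→0→4 push 3
augment #6: 12→6→1→2→5→8→0→4 push 2
max flow = 42; residual-reachable set from 12 gives S-side
cut edges (S→T): {(6,1), (6,9), (12,2), (12,10)} total cap 42

Min-cut arcs: {(6,1), (6,9), (12,2), (12,10)} (total capacity 42)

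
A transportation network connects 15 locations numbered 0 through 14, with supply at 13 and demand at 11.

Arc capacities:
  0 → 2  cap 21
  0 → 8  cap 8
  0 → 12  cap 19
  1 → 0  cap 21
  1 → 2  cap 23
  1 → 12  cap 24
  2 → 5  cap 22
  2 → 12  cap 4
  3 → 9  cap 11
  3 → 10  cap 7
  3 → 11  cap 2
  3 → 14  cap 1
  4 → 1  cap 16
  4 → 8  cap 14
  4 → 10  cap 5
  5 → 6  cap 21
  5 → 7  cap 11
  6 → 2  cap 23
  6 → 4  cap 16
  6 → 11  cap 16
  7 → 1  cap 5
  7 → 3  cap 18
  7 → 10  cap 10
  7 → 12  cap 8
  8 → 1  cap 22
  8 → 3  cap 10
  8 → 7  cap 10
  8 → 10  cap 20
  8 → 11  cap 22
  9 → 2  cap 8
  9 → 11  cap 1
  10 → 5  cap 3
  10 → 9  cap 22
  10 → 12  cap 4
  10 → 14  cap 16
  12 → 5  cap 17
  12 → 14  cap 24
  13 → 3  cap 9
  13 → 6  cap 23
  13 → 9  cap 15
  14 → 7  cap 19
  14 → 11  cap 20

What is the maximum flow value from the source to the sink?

Maximum flow value: 41

augment #1: 13→3→11 bottleneck 2, total now 2
augment #2: 13→6→11 bottleneck 16, total now 18
augment #3: 13→9→11 bottleneck 1, total now 19
augment #4: 13→3→14→11 bottleneck 1, total now 20
augment #5: 13→3→10→14→11 bottleneck 6, total now 26
augment #6: 13→6→4→8→11 bottleneck 7, total now 33
augment #7: 13→9→2→12→14→11 bottleneck 4, total now 37
augment #8: 13→9→2→5→6→4→8→11 bottleneck 4, total now 41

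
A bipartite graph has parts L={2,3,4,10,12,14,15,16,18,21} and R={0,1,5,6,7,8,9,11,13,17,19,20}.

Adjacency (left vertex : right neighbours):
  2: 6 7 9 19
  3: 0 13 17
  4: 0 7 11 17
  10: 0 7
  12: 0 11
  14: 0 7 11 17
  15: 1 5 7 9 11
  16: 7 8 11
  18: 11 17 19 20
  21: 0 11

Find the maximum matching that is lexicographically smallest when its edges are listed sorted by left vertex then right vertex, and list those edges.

Lex-smallest maximum matching: {(2,6), (3,13), (4,0), (10,7), (12,11), (14,17), (15,1), (16,8), (18,19)}

|M| = 9 (so the lex-smallest maximum matching has 9 edges)
process left vertices in ascending order; for each, take the smallest-labelled available neighbour that still permits 9 edges overall, or leave it unmatched if none does
lex-smallest matching: {2-6, 3-13, 4-0, 10-7, 12-11, 14-17, 15-1, 16-8, 18-19}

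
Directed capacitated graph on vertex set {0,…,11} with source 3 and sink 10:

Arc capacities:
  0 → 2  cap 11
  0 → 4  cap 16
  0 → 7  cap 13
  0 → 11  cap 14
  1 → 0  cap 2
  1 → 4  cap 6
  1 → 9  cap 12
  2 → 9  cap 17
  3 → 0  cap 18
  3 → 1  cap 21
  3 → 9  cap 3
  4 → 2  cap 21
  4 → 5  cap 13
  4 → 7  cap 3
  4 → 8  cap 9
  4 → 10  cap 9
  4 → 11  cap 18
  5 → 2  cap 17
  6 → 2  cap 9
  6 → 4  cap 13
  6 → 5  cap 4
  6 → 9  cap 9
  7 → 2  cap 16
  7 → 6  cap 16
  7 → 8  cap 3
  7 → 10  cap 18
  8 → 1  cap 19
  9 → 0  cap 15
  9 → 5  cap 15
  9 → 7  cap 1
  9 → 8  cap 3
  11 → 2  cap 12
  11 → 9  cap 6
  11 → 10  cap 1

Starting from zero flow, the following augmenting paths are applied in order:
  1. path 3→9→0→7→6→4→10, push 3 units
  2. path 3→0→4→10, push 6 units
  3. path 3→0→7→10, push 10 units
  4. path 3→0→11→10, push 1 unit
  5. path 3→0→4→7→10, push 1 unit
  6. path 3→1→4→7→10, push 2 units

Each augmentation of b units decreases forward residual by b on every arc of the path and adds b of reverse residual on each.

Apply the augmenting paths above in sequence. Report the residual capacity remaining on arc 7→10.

Residual capacity of (7,10): 5

after path 1 (3→9→0→7→6→4→10, push 3): res(7,10)=18
after path 2 (3→0→4→10, push 6): res(7,10)=18
after path 3 (3→0→7→10, push 10): res(7,10)=8
after path 4 (3→0→11→10, push 1): res(7,10)=8
after path 5 (3→0→4→7→10, push 1): res(7,10)=7
after path 6 (3→1→4→7→10, push 2): res(7,10)=5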